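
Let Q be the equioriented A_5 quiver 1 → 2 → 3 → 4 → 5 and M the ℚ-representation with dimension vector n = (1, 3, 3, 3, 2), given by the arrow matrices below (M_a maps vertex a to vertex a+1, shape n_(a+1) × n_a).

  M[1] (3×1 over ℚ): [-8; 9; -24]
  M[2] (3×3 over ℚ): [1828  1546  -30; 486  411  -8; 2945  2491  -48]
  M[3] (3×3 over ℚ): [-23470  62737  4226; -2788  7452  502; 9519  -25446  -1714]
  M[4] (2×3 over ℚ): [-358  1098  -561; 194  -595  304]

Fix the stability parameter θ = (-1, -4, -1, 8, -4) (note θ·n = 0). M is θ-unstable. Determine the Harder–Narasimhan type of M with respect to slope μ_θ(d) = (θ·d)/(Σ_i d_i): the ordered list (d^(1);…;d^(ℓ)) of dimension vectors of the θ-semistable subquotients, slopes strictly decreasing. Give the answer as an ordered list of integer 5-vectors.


Via rank(M_{q-1}∘⋯∘M_p): M ≅ I[1,4], I[2,5]^2.
μ_θ-semistable layers: μ^(1)=8; μ^(2)=2; μ^(3)=-1; μ^(4)=-5/2; μ^(5)=-4

((0, 0, 0, 1, 0); (0, 0, 0, 2, 2); (0, 0, 3, 0, 0); (1, 1, 0, 0, 0); (0, 2, 0, 0, 0))


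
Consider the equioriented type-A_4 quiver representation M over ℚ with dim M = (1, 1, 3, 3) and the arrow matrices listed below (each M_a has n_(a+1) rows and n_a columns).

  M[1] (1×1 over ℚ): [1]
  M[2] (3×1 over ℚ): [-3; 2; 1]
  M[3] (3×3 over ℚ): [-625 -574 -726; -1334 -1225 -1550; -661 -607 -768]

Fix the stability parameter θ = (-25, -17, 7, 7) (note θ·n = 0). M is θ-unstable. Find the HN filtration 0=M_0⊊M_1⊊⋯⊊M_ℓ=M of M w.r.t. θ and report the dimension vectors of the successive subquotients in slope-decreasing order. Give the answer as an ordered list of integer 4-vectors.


Interval decomposition of M: I[1,4], I[3,3], I[3,4], I[4,4].
HN type (ℓ=3): μ^(1)=7; μ^(2)=-17; μ^(3)=-25

((0, 0, 3, 3); (0, 1, 0, 0); (1, 0, 0, 0))


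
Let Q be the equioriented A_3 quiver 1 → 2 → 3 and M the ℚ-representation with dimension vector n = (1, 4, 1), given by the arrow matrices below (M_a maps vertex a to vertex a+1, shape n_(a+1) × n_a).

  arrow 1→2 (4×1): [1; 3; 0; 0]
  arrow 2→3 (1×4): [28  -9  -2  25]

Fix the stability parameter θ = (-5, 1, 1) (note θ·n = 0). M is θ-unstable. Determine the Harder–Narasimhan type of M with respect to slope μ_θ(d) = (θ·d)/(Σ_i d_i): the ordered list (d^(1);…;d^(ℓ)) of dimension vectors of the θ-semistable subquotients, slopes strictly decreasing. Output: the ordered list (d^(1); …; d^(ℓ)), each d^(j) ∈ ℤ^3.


Interval decomposition of M: I[1,3], I[2,2]^3.
HN type (ℓ=2): μ^(1)=1; μ^(2)=-5

((0, 4, 1); (1, 0, 0))


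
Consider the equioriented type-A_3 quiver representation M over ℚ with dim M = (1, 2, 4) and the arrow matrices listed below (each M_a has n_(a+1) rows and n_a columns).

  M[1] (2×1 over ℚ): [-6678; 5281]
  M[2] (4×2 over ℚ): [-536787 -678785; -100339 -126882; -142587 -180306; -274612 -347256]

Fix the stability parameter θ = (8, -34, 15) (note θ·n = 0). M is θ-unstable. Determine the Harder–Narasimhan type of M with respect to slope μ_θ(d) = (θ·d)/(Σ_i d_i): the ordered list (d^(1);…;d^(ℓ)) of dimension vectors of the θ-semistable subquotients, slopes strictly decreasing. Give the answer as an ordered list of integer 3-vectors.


Barcode: M ≅ I[1,3], I[2,3], I[3,3]^2. HN layers by μ_θ (3 steps, strictly decreasing):
  μ^(1)=15; μ^(2)=-13; μ^(3)=-34

((0, 0, 4); (1, 1, 0); (0, 1, 0))


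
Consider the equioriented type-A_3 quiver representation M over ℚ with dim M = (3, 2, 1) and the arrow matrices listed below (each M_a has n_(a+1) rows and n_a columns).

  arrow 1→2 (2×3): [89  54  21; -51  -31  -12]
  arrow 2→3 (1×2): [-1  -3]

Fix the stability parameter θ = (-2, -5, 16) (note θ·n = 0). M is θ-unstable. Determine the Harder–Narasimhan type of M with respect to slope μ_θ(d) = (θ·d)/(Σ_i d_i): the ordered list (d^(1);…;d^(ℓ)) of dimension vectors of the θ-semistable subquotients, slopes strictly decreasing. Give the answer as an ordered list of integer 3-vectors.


Interval decomposition of M: I[1,1], I[1,2], I[1,3].
HN type (ℓ=3): μ^(1)=16; μ^(2)=-2; μ^(3)=-7/2

((0, 0, 1); (1, 0, 0); (2, 2, 0))


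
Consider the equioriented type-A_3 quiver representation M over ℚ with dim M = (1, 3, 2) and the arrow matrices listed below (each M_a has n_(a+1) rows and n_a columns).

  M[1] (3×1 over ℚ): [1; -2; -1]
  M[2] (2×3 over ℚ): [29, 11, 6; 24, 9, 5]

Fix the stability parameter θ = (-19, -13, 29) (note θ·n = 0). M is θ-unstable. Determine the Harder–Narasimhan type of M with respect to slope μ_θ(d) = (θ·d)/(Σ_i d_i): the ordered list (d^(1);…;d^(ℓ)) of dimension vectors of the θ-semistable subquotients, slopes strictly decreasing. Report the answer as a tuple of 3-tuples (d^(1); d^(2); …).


Barcode: M ≅ I[1,3], I[2,2], I[2,3]. HN layers by μ_θ (3 steps, strictly decreasing):
  μ^(1)=29; μ^(2)=-13; μ^(3)=-19

((0, 0, 2); (0, 3, 0); (1, 0, 0))


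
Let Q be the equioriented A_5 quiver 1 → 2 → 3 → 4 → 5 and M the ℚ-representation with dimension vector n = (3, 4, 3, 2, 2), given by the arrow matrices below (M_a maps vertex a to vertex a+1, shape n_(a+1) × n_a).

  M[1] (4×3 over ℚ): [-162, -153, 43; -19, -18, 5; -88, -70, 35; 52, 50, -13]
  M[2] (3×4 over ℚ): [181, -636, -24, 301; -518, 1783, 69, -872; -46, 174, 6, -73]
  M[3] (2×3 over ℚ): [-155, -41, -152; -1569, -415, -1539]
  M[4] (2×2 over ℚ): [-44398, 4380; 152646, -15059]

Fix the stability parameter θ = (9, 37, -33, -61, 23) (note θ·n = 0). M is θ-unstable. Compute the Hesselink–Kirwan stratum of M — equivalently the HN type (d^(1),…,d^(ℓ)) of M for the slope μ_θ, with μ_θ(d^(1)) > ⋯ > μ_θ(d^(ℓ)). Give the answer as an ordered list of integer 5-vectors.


Interval decomposition of M: I[1,3], I[1,5]^2, I[2,2].
HN type (ℓ=4): μ^(1)=37; μ^(2)=23; μ^(3)=13/3; μ^(4)=-12

((0, 1, 0, 0, 0); (0, 0, 0, 0, 2); (1, 1, 1, 0, 0); (2, 2, 2, 2, 0))


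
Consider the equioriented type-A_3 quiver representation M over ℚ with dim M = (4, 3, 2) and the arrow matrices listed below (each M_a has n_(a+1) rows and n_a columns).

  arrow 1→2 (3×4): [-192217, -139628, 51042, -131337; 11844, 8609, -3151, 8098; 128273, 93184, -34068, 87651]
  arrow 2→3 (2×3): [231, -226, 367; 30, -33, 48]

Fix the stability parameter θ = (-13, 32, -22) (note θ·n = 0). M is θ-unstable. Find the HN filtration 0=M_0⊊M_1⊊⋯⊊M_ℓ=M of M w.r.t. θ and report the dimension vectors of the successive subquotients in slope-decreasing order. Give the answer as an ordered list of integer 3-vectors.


Barcode: M ≅ I[1,1], I[1,2], I[1,3]^2. HN layers by μ_θ (3 steps, strictly decreasing):
  μ^(1)=32; μ^(2)=5; μ^(3)=-13

((0, 1, 0); (0, 2, 2); (4, 0, 0))


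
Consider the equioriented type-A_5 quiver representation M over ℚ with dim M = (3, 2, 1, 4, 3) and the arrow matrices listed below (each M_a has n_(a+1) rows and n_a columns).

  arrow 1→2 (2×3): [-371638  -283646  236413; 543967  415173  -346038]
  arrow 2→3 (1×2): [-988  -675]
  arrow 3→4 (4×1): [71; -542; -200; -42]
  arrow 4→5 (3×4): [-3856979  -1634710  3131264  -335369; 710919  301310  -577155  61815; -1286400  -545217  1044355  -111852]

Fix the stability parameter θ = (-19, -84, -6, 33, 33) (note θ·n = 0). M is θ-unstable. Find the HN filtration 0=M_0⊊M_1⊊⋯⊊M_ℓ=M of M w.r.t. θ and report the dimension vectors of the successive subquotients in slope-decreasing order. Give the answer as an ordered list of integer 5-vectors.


Barcode: M ≅ I[1,1], I[1,2], I[1,5], I[4,4], I[4,5]^2. HN layers by μ_θ (4 steps, strictly decreasing):
  μ^(1)=33; μ^(2)=-6; μ^(3)=-19; μ^(4)=-103/2

((0, 0, 0, 4, 3); (0, 0, 1, 0, 0); (1, 0, 0, 0, 0); (2, 2, 0, 0, 0))


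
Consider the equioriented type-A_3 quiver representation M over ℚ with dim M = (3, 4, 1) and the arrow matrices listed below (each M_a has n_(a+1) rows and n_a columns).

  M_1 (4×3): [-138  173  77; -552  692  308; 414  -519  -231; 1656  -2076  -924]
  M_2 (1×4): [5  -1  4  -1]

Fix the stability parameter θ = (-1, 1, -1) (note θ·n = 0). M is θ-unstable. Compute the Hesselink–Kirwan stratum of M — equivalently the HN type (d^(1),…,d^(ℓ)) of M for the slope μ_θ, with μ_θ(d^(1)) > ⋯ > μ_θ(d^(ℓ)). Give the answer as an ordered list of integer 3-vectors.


Interval decomposition of M: I[1,1]^2, I[1,3], I[2,2]^3.
HN type (ℓ=3): μ^(1)=1; μ^(2)=0; μ^(3)=-1

((0, 3, 0); (0, 1, 1); (3, 0, 0))


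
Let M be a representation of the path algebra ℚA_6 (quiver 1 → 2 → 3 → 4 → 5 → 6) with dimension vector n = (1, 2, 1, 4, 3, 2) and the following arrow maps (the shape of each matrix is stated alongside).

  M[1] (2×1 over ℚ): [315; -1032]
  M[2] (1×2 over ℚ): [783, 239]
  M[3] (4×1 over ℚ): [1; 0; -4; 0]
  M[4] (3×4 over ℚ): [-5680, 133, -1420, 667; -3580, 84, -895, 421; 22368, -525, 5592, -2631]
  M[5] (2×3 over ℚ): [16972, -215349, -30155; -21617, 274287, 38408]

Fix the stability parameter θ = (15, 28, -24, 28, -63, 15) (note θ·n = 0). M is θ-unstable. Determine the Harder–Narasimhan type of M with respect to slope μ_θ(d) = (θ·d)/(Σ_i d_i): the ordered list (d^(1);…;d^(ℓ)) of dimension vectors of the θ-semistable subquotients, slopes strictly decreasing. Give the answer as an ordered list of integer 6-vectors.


Via rank(M_{q-1}∘⋯∘M_p): M ≅ I[1,4], I[2,2], I[4,4], I[4,5], I[4,6], I[5,6].
μ_θ-semistable layers: μ^(1)=28; μ^(2)=15; μ^(3)=19/3; μ^(4)=-35/2; μ^(5)=-63

((0, 1, 0, 2, 0, 0); (0, 0, 0, 0, 0, 2); (1, 1, 1, 0, 0, 0); (0, 0, 0, 2, 2, 0); (0, 0, 0, 0, 1, 0))


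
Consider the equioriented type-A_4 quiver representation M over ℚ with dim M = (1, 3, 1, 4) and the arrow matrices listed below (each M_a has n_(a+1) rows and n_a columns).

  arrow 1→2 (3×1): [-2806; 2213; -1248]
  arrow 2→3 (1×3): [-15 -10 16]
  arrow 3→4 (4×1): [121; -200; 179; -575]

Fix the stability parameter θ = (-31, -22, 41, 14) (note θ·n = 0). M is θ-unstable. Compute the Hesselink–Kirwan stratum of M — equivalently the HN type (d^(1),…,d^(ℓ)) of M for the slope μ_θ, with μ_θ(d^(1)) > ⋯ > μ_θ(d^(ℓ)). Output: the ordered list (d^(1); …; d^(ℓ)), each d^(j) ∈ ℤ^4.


Interval decomposition of M: I[1,4], I[2,2]^2, I[4,4]^3.
HN type (ℓ=4): μ^(1)=55/2; μ^(2)=14; μ^(3)=-22; μ^(4)=-31

((0, 0, 1, 1); (0, 0, 0, 3); (0, 3, 0, 0); (1, 0, 0, 0))


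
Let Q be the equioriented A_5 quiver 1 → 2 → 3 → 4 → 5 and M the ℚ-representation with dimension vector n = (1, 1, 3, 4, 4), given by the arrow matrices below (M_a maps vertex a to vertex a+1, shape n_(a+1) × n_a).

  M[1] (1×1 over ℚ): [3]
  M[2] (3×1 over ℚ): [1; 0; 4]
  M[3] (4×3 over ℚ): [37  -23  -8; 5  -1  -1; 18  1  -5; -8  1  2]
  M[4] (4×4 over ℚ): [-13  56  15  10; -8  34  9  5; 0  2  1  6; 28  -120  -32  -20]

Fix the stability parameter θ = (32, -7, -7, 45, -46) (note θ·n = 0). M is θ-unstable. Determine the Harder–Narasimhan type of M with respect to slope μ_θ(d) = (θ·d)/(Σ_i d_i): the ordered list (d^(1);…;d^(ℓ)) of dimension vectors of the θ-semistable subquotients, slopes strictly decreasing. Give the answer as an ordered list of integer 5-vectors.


Via rank(M_{q-1}∘⋯∘M_p): M ≅ I[1,5], I[3,5]^2, I[4,4], I[5,5].
μ_θ-semistable layers: μ^(1)=45; μ^(2)=17/5; μ^(3)=-1/2; μ^(4)=-7; μ^(5)=-46

((0, 0, 0, 1, 0); (1, 1, 1, 1, 1); (0, 0, 0, 2, 2); (0, 0, 2, 0, 0); (0, 0, 0, 0, 1))


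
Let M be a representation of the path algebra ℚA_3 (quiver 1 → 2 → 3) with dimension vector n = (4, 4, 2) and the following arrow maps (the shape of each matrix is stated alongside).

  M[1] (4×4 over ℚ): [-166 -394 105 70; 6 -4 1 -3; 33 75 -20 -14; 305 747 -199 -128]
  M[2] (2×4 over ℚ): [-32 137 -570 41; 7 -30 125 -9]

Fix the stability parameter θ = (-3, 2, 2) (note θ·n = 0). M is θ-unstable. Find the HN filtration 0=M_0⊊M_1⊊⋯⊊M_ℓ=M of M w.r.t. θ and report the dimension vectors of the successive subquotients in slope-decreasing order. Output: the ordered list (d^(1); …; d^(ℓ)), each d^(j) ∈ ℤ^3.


Interval decomposition of M: I[1,1], I[1,2]^2, I[1,3], I[2,3].
HN type (ℓ=2): μ^(1)=2; μ^(2)=-3

((0, 4, 2); (4, 0, 0))


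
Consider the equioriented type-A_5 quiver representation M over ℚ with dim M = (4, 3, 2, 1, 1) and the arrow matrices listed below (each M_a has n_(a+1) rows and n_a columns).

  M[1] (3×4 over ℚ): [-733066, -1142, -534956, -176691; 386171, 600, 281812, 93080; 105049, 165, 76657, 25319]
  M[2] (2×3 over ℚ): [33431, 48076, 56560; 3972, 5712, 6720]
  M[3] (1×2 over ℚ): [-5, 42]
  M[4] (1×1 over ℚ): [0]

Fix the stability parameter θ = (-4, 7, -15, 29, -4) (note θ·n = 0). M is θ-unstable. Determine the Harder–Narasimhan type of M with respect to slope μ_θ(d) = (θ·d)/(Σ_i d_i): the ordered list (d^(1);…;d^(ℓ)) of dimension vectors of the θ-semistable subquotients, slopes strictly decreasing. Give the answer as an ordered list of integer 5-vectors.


Barcode: M ≅ I[1,1], I[1,2]^2, I[1,4], I[3,3], I[5,5]. HN layers by μ_θ (4 steps, strictly decreasing):
  μ^(1)=29; μ^(2)=7; μ^(3)=-4; μ^(4)=-15

((0, 0, 0, 1, 0); (0, 2, 0, 0, 0); (4, 1, 1, 0, 1); (0, 0, 1, 0, 0))


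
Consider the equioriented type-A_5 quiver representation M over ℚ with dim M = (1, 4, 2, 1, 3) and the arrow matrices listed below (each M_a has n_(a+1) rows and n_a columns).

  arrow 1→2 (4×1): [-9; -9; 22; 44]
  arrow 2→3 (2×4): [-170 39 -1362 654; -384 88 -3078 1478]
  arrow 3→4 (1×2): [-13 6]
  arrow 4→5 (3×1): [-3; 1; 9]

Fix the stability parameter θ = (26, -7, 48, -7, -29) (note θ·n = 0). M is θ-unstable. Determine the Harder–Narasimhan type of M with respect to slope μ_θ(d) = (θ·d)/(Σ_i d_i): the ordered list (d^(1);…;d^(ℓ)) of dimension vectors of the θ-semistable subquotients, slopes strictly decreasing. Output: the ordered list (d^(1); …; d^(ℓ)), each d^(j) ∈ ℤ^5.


Interval decomposition of M: I[1,5], I[2,2]^2, I[2,3], I[5,5]^2.
HN type (ℓ=4): μ^(1)=48; μ^(2)=31/5; μ^(3)=-7; μ^(4)=-29

((0, 0, 1, 0, 0); (1, 1, 1, 1, 1); (0, 3, 0, 0, 0); (0, 0, 0, 0, 2))


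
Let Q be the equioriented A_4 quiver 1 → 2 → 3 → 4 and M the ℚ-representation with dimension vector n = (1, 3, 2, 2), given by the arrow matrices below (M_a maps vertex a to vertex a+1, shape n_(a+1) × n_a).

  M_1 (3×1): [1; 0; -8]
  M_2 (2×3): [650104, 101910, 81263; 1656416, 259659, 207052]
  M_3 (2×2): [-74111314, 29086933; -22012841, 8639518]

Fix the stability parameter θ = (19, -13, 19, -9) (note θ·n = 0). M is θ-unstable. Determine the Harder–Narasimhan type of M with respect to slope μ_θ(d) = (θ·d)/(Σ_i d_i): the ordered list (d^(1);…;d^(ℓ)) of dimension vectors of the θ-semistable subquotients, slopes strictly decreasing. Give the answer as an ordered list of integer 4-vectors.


Barcode: M ≅ I[1,2], I[2,4]^2. HN layers by μ_θ (3 steps, strictly decreasing):
  μ^(1)=5; μ^(2)=3; μ^(3)=-13

((0, 0, 2, 2); (1, 1, 0, 0); (0, 2, 0, 0))


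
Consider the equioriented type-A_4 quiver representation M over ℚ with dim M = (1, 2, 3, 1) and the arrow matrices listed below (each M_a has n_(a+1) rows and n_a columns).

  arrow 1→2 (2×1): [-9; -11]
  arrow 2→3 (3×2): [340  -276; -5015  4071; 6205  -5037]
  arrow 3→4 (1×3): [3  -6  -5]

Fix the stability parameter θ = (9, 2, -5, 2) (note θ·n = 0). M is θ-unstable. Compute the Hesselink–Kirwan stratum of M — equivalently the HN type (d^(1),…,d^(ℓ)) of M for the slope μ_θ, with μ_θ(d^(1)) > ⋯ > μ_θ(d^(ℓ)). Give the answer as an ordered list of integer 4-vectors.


Interval decomposition of M: I[1,4], I[2,2], I[3,3]^2.
HN type (ℓ=2): μ^(1)=2; μ^(2)=-5

((1, 2, 1, 1); (0, 0, 2, 0))


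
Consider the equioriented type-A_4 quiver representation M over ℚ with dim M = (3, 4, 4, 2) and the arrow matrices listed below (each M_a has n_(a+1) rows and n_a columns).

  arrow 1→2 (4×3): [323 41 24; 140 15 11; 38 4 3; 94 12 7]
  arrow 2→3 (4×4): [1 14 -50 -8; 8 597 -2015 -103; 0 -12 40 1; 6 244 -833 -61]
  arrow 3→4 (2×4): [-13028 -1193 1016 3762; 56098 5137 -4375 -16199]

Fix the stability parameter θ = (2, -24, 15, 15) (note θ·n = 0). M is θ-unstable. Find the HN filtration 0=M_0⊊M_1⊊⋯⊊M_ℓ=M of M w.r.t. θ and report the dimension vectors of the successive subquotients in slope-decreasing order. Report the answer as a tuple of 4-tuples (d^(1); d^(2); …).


Interval decomposition of M: I[1,3], I[1,4]^2, I[2,3].
HN type (ℓ=3): μ^(1)=15; μ^(2)=-11; μ^(3)=-24

((0, 0, 4, 2); (3, 3, 0, 0); (0, 1, 0, 0))


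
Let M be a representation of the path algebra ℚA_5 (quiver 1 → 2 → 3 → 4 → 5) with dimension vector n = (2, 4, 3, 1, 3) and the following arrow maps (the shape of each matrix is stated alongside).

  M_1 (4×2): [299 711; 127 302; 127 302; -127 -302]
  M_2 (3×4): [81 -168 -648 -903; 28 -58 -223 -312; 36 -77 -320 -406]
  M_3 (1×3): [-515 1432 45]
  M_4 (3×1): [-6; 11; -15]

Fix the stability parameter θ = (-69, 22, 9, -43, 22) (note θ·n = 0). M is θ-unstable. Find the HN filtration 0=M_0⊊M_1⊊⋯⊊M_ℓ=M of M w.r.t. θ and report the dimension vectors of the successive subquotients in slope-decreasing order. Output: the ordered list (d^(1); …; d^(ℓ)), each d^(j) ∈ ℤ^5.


Interval decomposition of M: I[1,3], I[1,5], I[2,2], I[2,3], I[5,5]^2.
HN type (ℓ=4): μ^(1)=22; μ^(2)=31/2; μ^(3)=-4; μ^(4)=-69

((0, 1, 0, 0, 3); (0, 2, 2, 0, 0); (0, 1, 1, 1, 0); (2, 0, 0, 0, 0))


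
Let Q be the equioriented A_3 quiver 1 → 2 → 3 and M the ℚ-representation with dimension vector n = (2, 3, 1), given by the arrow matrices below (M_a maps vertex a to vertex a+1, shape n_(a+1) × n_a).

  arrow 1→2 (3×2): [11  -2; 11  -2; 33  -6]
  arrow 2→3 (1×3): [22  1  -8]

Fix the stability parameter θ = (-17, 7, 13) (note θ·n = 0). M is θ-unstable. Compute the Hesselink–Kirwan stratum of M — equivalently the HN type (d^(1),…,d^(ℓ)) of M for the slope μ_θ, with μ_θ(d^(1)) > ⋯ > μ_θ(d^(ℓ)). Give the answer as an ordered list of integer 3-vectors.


Via rank(M_{q-1}∘⋯∘M_p): M ≅ I[1,1], I[1,3], I[2,2]^2.
μ_θ-semistable layers: μ^(1)=13; μ^(2)=7; μ^(3)=-17

((0, 0, 1); (0, 3, 0); (2, 0, 0))


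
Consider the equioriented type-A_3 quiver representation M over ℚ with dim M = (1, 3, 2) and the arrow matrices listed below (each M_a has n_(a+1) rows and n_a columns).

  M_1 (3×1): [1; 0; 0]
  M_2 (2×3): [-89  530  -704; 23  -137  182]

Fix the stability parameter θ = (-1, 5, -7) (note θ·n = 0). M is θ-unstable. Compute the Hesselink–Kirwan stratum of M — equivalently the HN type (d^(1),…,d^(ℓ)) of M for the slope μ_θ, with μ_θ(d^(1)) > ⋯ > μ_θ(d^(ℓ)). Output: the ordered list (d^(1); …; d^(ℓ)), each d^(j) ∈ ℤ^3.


Via rank(M_{q-1}∘⋯∘M_p): M ≅ I[1,3], I[2,2], I[2,3].
μ_θ-semistable layers: μ^(1)=5; μ^(2)=-1

((0, 1, 0); (1, 2, 2))


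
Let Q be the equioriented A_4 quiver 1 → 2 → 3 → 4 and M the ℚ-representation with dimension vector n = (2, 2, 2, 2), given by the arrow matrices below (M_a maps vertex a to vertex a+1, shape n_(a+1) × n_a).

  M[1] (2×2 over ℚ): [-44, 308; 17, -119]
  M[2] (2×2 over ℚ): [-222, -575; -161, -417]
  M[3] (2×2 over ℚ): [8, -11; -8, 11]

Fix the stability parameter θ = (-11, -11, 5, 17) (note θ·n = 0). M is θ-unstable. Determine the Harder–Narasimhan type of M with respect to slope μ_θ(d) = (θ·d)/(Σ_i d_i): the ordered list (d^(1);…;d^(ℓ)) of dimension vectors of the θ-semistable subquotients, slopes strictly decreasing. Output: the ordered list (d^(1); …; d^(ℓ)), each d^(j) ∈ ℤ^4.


Barcode: M ≅ I[1,1], I[1,4], I[2,3], I[4,4]. HN layers by μ_θ (3 steps, strictly decreasing):
  μ^(1)=17; μ^(2)=5; μ^(3)=-11

((0, 0, 0, 2); (0, 0, 2, 0); (2, 2, 0, 0))


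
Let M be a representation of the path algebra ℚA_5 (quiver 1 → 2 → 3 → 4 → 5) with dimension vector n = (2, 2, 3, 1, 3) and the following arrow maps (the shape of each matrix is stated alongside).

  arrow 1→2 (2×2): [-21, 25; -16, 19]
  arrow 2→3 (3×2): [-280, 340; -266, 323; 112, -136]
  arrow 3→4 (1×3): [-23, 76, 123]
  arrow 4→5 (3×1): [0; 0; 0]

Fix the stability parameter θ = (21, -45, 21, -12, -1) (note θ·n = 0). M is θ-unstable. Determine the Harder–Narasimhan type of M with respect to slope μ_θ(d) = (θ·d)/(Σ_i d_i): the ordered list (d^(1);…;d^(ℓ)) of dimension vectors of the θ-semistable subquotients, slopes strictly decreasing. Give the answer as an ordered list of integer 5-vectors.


Barcode: M ≅ I[1,2], I[1,3], I[3,3], I[3,4], I[5,5]^3. HN layers by μ_θ (4 steps, strictly decreasing):
  μ^(1)=21; μ^(2)=9/2; μ^(3)=-1; μ^(4)=-12

((0, 0, 2, 0, 0); (0, 0, 1, 1, 0); (0, 0, 0, 0, 3); (2, 2, 0, 0, 0))


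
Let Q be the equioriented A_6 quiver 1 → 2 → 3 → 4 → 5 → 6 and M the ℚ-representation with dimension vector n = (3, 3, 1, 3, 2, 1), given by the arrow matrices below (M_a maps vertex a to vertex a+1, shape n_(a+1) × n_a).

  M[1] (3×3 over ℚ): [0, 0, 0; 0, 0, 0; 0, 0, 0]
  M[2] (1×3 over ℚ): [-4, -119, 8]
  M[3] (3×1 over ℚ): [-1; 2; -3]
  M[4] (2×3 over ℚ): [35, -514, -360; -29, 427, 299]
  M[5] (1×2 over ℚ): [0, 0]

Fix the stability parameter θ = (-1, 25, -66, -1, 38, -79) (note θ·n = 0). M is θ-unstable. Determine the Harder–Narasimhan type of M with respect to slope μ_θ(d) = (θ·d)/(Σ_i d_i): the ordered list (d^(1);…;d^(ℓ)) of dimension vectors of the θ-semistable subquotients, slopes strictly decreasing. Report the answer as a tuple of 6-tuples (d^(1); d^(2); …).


Via rank(M_{q-1}∘⋯∘M_p): M ≅ I[1,1]^3, I[2,2]^2, I[2,5], I[4,4], I[4,5], I[6,6].
μ_θ-semistable layers: μ^(1)=38; μ^(2)=25; μ^(3)=-1; μ^(4)=-41/2; μ^(5)=-79

((0, 0, 0, 0, 2, 0); (0, 2, 0, 0, 0, 0); (3, 0, 0, 3, 0, 0); (0, 1, 1, 0, 0, 0); (0, 0, 0, 0, 0, 1))


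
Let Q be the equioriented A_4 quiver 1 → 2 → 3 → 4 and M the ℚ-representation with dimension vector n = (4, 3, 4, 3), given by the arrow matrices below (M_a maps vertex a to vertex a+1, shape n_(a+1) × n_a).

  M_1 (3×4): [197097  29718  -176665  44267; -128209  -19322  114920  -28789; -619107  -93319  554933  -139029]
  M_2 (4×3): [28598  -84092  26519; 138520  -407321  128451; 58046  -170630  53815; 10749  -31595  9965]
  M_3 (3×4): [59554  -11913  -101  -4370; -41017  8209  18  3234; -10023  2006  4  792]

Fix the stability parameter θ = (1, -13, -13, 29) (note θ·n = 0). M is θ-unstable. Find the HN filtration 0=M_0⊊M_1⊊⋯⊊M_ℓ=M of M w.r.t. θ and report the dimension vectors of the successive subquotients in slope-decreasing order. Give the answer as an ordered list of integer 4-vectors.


Via rank(M_{q-1}∘⋯∘M_p): M ≅ I[1,1], I[1,3], I[1,4]^2, I[3,4].
μ_θ-semistable layers: μ^(1)=29; μ^(2)=1; μ^(3)=-25/3; μ^(4)=-13

((0, 0, 0, 3); (1, 0, 0, 0); (3, 3, 3, 0); (0, 0, 1, 0))


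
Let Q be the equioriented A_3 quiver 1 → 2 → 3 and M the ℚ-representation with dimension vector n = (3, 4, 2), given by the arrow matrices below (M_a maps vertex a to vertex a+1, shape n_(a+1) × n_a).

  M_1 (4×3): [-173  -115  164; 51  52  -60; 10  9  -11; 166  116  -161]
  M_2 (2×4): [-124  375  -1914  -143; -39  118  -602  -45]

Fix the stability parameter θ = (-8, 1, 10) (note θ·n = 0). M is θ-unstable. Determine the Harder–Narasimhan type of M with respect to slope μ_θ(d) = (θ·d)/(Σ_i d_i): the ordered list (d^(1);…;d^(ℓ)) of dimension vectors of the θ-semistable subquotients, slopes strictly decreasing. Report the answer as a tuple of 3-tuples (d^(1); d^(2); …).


Via rank(M_{q-1}∘⋯∘M_p): M ≅ I[1,2], I[1,3]^2, I[2,2].
μ_θ-semistable layers: μ^(1)=10; μ^(2)=1; μ^(3)=-8

((0, 0, 2); (0, 4, 0); (3, 0, 0))


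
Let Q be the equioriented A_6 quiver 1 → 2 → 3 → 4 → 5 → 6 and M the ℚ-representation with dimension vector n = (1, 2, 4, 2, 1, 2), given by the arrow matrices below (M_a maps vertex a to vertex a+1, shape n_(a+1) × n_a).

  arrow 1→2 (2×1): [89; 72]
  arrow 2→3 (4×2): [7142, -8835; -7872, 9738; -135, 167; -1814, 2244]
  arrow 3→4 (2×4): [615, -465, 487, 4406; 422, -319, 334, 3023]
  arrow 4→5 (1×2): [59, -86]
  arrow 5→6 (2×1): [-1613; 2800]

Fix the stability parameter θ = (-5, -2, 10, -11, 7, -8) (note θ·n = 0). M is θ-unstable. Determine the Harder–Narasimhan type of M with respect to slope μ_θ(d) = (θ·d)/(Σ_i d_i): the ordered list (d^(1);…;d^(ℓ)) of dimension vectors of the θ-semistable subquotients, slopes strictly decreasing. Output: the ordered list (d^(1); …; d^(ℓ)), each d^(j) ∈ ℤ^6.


Barcode: M ≅ I[1,6], I[2,4], I[3,3]^2, I[6,6]. HN layers by μ_θ (5 steps, strictly decreasing):
  μ^(1)=10; μ^(2)=-1/2; μ^(3)=-2; μ^(4)=-5; μ^(5)=-8

((0, 0, 2, 0, 0, 0); (0, 0, 2, 2, 1, 1); (0, 2, 0, 0, 0, 0); (1, 0, 0, 0, 0, 0); (0, 0, 0, 0, 0, 1))


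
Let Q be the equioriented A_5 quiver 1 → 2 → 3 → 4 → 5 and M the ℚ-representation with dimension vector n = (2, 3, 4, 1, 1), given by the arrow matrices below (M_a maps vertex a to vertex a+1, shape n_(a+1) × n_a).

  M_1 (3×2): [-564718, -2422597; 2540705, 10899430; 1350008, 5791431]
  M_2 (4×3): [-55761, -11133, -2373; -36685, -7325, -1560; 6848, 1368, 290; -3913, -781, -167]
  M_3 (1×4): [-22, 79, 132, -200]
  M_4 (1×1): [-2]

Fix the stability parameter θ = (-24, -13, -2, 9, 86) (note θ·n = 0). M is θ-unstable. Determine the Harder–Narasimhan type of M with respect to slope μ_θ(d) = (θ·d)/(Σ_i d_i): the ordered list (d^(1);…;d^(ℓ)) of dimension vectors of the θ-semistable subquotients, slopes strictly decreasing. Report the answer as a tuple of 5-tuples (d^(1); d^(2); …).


Via rank(M_{q-1}∘⋯∘M_p): M ≅ I[1,3], I[1,5], I[2,2], I[3,3]^2.
μ_θ-semistable layers: μ^(1)=86; μ^(2)=9; μ^(3)=-2; μ^(4)=-13; μ^(5)=-24

((0, 0, 0, 0, 1); (0, 0, 0, 1, 0); (0, 0, 4, 0, 0); (0, 3, 0, 0, 0); (2, 0, 0, 0, 0))


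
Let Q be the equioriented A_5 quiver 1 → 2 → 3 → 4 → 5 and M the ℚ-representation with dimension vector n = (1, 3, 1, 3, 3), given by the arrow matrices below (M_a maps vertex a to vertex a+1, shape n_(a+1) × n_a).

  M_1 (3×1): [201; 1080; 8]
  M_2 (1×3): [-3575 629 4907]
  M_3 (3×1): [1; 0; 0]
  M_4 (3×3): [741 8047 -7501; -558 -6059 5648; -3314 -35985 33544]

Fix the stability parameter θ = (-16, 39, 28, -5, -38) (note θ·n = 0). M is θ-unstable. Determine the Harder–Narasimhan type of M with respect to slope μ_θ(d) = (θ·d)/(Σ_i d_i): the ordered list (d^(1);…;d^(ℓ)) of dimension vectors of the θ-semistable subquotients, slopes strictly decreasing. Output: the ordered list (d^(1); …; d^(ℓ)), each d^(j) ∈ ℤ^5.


Barcode: M ≅ I[1,5], I[2,2]^2, I[4,4], I[4,5], I[5,5]. HN layers by μ_θ (6 steps, strictly decreasing):
  μ^(1)=39; μ^(2)=6; μ^(3)=-5; μ^(4)=-16; μ^(5)=-43/2; μ^(6)=-38

((0, 2, 0, 0, 0); (0, 1, 1, 1, 1); (0, 0, 0, 1, 0); (1, 0, 0, 0, 0); (0, 0, 0, 1, 1); (0, 0, 0, 0, 1))


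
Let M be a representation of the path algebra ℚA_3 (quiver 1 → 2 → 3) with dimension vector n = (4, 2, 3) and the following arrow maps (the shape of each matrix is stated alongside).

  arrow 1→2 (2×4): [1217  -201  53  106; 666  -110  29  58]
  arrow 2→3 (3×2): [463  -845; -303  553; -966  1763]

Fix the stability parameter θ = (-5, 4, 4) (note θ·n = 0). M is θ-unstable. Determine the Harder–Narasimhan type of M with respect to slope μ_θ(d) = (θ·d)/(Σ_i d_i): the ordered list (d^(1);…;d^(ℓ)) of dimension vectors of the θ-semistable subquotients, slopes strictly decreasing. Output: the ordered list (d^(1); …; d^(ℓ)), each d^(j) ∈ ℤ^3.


Via rank(M_{q-1}∘⋯∘M_p): M ≅ I[1,1]^2, I[1,3]^2, I[3,3].
μ_θ-semistable layers: μ^(1)=4; μ^(2)=-5

((0, 2, 3); (4, 0, 0))


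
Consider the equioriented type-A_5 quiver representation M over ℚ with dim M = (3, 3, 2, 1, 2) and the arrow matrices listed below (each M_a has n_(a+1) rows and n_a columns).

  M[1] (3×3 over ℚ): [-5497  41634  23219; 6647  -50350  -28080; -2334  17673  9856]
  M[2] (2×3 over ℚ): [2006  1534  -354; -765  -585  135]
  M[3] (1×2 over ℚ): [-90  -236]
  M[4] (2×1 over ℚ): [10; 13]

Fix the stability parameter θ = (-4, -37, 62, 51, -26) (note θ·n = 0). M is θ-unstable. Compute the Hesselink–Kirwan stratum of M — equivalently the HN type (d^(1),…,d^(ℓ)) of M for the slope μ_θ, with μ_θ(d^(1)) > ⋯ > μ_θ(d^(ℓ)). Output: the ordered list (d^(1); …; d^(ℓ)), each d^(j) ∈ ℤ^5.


Interval decomposition of M: I[1,2]^2, I[1,3], I[3,5], I[5,5].
HN type (ℓ=4): μ^(1)=62; μ^(2)=29; μ^(3)=-41/2; μ^(4)=-26

((0, 0, 1, 0, 0); (0, 0, 1, 1, 1); (3, 3, 0, 0, 0); (0, 0, 0, 0, 1))


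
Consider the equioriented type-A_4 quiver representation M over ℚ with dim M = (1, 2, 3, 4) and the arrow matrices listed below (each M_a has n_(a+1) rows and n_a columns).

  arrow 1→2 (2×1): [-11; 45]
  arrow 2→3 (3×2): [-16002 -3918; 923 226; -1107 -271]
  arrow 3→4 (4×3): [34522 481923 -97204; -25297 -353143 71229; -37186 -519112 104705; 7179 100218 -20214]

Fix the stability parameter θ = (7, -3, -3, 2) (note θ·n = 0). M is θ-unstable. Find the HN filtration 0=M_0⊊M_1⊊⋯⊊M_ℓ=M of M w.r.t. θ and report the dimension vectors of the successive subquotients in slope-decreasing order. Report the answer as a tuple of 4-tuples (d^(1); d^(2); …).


Barcode: M ≅ I[1,4], I[2,4], I[3,4], I[4,4]. HN layers by μ_θ (3 steps, strictly decreasing):
  μ^(1)=2; μ^(2)=1/3; μ^(3)=-3

((0, 0, 0, 4); (1, 1, 1, 0); (0, 1, 2, 0))


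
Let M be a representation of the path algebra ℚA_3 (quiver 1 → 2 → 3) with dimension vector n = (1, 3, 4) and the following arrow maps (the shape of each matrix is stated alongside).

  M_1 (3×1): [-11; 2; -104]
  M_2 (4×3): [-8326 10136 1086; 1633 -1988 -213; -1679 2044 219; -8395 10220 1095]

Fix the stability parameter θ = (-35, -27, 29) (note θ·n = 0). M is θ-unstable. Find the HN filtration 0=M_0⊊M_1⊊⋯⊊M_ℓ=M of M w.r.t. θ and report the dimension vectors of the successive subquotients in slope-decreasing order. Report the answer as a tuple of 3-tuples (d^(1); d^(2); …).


Interval decomposition of M: I[1,3], I[2,2]^2, I[3,3]^3.
HN type (ℓ=3): μ^(1)=29; μ^(2)=-27; μ^(3)=-35

((0, 0, 4); (0, 3, 0); (1, 0, 0))


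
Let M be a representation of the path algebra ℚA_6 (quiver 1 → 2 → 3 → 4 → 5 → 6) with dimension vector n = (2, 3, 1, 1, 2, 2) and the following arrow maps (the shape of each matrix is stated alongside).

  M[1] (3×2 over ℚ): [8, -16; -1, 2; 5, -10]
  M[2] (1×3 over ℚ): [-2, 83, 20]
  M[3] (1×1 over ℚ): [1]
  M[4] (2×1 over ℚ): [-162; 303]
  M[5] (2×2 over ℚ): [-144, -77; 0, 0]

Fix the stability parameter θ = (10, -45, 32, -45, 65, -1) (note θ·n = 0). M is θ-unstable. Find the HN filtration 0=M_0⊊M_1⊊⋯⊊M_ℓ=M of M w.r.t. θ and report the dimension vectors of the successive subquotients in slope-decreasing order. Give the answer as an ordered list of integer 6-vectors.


Interval decomposition of M: I[1,1], I[1,6], I[2,2]^2, I[5,5], I[6,6].
HN type (ℓ=7): μ^(1)=65; μ^(2)=32; μ^(3)=10; μ^(4)=-1; μ^(5)=-13/2; μ^(6)=-35/2; μ^(7)=-45

((0, 0, 0, 0, 1, 0); (0, 0, 0, 0, 1, 1); (1, 0, 0, 0, 0, 0); (0, 0, 0, 0, 0, 1); (0, 0, 1, 1, 0, 0); (1, 1, 0, 0, 0, 0); (0, 2, 0, 0, 0, 0))


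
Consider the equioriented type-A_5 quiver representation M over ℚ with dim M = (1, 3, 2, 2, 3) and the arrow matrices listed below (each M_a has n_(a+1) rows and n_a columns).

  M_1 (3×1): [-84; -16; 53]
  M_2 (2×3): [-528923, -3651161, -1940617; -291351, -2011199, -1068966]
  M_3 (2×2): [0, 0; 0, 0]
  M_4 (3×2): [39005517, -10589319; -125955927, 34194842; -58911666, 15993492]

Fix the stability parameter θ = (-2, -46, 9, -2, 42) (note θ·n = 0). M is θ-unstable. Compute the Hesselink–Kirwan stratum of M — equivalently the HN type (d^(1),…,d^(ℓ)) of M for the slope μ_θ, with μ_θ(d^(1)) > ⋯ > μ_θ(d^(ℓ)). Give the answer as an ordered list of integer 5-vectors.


Interval decomposition of M: I[1,3], I[2,2], I[2,3], I[4,5]^2, I[5,5].
HN type (ℓ=5): μ^(1)=42; μ^(2)=9; μ^(3)=-2; μ^(4)=-24; μ^(5)=-46

((0, 0, 0, 0, 3); (0, 0, 2, 0, 0); (0, 0, 0, 2, 0); (1, 1, 0, 0, 0); (0, 2, 0, 0, 0))


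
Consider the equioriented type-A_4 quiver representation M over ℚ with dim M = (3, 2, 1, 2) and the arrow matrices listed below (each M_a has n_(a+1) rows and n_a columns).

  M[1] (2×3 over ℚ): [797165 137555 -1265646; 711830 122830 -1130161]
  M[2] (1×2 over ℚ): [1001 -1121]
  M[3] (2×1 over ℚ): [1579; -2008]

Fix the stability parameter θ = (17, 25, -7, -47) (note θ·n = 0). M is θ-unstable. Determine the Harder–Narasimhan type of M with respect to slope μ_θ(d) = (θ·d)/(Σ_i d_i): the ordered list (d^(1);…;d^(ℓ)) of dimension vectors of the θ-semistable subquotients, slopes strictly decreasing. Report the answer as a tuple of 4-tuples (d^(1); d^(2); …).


Via rank(M_{q-1}∘⋯∘M_p): M ≅ I[1,1], I[1,2], I[1,4], I[4,4].
μ_θ-semistable layers: μ^(1)=25; μ^(2)=17; μ^(3)=-3; μ^(4)=-47

((0, 1, 0, 0); (2, 0, 0, 0); (1, 1, 1, 1); (0, 0, 0, 1))


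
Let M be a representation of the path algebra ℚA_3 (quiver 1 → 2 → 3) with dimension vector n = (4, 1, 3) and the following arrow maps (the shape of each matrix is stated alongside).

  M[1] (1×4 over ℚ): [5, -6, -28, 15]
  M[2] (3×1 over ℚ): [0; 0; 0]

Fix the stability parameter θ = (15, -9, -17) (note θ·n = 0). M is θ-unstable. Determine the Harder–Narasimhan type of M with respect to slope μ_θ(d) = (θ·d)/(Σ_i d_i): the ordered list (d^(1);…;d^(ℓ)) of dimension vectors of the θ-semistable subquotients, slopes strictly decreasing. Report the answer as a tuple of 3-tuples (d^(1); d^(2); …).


Barcode: M ≅ I[1,1]^3, I[1,2], I[3,3]^3. HN layers by μ_θ (3 steps, strictly decreasing):
  μ^(1)=15; μ^(2)=3; μ^(3)=-17

((3, 0, 0); (1, 1, 0); (0, 0, 3))


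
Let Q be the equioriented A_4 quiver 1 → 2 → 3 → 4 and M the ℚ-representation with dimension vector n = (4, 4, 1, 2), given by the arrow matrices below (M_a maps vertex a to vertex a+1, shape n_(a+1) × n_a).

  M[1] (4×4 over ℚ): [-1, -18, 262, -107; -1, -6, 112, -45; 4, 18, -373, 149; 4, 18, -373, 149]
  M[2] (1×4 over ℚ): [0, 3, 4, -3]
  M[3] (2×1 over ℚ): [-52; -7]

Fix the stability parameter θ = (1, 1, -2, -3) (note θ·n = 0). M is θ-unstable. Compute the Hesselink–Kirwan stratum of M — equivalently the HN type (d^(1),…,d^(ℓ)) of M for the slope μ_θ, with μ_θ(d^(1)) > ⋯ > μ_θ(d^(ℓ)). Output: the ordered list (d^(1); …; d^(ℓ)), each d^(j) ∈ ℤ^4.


Interval decomposition of M: I[1,1]^2, I[1,2], I[1,4], I[2,2]^2, I[4,4].
HN type (ℓ=3): μ^(1)=1; μ^(2)=-3/4; μ^(3)=-3

((3, 3, 0, 0); (1, 1, 1, 1); (0, 0, 0, 1))


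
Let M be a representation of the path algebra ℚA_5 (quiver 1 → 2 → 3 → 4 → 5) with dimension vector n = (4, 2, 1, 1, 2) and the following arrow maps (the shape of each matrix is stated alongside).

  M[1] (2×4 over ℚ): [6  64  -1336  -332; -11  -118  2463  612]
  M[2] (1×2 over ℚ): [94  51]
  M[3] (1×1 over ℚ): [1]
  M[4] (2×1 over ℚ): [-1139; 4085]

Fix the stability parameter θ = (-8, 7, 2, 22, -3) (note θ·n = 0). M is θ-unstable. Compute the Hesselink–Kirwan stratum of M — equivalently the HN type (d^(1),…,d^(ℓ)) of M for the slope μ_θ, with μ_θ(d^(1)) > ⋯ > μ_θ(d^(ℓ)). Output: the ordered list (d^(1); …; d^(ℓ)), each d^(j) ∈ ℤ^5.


Barcode: M ≅ I[1,1]^2, I[1,2], I[1,5], I[5,5]. HN layers by μ_θ (5 steps, strictly decreasing):
  μ^(1)=19/2; μ^(2)=7; μ^(3)=9/2; μ^(4)=-3; μ^(5)=-8

((0, 0, 0, 1, 1); (0, 1, 0, 0, 0); (0, 1, 1, 0, 0); (0, 0, 0, 0, 1); (4, 0, 0, 0, 0))


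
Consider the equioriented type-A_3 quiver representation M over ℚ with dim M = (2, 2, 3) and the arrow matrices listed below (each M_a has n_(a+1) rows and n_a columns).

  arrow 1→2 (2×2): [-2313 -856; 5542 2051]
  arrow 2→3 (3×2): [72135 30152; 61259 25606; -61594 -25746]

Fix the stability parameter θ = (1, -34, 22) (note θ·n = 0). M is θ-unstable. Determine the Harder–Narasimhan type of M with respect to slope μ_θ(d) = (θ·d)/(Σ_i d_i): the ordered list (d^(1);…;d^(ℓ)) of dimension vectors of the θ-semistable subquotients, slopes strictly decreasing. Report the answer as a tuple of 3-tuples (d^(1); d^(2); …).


Interval decomposition of M: I[1,3]^2, I[3,3].
HN type (ℓ=2): μ^(1)=22; μ^(2)=-33/2

((0, 0, 3); (2, 2, 0))


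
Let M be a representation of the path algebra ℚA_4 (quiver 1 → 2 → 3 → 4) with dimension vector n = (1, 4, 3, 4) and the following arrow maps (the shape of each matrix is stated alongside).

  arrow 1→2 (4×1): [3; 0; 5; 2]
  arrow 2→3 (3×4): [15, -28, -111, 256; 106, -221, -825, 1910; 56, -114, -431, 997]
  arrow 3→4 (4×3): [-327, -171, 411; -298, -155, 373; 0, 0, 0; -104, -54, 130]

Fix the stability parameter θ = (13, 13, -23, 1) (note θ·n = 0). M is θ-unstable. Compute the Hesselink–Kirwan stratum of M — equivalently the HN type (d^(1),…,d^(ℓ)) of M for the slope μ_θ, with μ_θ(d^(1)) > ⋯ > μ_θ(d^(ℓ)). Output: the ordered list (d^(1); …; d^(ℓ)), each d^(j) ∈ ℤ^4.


Interval decomposition of M: I[1,3], I[2,2], I[2,4]^2, I[4,4]^2.
HN type (ℓ=3): μ^(1)=13; μ^(2)=1; μ^(3)=-5

((0, 1, 0, 0); (1, 1, 1, 4); (0, 2, 2, 0))


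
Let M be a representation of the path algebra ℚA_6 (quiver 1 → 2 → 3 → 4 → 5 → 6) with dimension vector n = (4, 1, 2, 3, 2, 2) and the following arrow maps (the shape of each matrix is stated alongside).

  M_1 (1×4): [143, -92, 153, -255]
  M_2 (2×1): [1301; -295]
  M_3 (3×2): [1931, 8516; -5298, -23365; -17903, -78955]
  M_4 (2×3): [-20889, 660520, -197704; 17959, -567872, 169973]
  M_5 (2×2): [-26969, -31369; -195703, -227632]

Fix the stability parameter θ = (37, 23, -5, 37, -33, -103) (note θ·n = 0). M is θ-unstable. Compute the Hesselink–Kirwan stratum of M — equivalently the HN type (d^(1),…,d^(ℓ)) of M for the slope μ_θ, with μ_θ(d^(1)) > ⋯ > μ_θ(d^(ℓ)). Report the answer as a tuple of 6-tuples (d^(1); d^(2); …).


Via rank(M_{q-1}∘⋯∘M_p): M ≅ I[1,1]^3, I[1,6], I[3,6], I[4,4].
μ_θ-semistable layers: μ^(1)=37; μ^(2)=-22/3; μ^(3)=-26

((3, 0, 0, 1, 0, 0); (1, 1, 1, 1, 1, 1); (0, 0, 1, 1, 1, 1))


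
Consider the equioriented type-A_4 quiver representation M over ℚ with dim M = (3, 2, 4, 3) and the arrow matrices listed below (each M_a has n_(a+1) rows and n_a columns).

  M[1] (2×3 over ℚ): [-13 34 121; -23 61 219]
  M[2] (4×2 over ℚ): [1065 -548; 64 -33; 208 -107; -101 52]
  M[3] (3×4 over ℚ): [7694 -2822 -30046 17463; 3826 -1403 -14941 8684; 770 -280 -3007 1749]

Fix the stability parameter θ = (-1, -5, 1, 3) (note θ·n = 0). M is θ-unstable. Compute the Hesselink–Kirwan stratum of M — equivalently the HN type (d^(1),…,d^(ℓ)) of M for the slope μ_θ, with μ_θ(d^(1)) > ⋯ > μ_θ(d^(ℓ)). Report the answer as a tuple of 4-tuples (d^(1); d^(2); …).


Via rank(M_{q-1}∘⋯∘M_p): M ≅ I[1,1], I[1,4]^2, I[3,3], I[3,4].
μ_θ-semistable layers: μ^(1)=3; μ^(2)=1; μ^(3)=-1; μ^(4)=-3

((0, 0, 0, 3); (0, 0, 4, 0); (1, 0, 0, 0); (2, 2, 0, 0))


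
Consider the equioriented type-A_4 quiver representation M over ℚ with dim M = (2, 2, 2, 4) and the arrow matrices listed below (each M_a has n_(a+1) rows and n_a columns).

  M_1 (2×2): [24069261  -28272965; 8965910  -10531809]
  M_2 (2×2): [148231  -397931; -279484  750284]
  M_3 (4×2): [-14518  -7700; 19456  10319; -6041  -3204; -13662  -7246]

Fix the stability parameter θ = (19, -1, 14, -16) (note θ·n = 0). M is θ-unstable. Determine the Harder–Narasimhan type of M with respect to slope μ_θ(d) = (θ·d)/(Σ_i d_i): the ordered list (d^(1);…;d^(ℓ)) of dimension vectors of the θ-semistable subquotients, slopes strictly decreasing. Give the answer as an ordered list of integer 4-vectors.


Barcode: M ≅ I[1,2], I[1,4], I[3,4], I[4,4]^2. HN layers by μ_θ (4 steps, strictly decreasing):
  μ^(1)=9; μ^(2)=4; μ^(3)=-1; μ^(4)=-16

((1, 1, 0, 0); (1, 1, 1, 1); (0, 0, 1, 1); (0, 0, 0, 2))
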